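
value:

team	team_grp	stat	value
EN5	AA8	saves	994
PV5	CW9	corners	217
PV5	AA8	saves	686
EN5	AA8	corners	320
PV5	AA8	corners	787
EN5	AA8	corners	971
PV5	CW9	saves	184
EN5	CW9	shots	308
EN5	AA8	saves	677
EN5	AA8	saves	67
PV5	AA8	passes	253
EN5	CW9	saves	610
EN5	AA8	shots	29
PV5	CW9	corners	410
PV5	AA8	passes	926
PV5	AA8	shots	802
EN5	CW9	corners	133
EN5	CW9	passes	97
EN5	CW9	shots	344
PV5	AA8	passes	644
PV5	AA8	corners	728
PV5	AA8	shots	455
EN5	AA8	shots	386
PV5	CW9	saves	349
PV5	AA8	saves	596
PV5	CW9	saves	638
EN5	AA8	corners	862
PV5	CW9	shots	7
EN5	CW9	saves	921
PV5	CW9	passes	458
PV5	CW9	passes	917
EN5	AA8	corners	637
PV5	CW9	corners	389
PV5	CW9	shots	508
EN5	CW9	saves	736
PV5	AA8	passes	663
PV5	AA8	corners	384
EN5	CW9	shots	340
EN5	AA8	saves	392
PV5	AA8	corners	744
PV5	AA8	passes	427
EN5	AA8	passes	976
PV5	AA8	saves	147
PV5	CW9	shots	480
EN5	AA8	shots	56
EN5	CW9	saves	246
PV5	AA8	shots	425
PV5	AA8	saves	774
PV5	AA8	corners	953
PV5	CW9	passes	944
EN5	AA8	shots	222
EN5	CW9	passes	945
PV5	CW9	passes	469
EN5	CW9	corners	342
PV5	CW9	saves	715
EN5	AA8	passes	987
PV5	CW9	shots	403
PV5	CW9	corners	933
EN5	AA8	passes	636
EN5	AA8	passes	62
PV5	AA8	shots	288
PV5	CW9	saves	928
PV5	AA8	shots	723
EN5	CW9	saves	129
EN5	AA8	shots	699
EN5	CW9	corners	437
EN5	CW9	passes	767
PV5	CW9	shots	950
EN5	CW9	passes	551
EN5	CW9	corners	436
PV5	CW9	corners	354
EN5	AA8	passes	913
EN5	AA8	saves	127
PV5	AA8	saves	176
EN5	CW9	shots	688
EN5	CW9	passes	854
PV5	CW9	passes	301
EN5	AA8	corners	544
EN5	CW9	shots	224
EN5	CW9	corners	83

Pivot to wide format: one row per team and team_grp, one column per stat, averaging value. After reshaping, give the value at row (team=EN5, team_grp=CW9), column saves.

528.40

Rows with team=EN5, team_grp=CW9 and stat=saves: value values are 610, 921, 736, 246, 129.
(610 + 921 + 736 + 246 + 129) / 5 = 528.40.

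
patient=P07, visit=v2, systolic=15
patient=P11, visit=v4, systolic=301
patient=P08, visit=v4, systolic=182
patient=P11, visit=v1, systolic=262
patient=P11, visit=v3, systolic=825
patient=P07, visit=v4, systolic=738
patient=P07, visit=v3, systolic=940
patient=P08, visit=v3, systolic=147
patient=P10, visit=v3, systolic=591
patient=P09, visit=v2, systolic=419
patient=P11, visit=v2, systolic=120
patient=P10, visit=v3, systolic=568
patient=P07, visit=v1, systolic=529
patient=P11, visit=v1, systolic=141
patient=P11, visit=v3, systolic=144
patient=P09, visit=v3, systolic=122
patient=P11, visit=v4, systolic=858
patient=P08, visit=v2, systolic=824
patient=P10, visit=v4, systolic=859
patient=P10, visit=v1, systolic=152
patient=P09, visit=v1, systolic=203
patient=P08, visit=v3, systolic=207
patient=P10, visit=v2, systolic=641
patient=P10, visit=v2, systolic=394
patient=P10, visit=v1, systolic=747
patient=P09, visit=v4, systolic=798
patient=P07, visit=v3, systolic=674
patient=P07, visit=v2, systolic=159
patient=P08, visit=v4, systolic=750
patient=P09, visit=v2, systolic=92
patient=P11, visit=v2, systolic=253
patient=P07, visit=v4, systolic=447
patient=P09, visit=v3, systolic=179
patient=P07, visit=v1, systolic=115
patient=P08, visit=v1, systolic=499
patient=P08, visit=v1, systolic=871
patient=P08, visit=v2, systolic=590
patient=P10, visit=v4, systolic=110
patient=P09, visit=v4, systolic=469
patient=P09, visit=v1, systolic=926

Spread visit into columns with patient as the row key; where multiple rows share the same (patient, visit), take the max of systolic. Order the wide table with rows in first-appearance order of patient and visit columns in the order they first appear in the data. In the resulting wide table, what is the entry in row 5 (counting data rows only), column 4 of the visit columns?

179

With rows in first-appearance order of patient, row 5 is patient=P09. visit columns in first-appearance order: v2, v4, v1, v3; column 4 is v3.
Long rows with patient=P09, visit=v3: max(122, 179) = 179.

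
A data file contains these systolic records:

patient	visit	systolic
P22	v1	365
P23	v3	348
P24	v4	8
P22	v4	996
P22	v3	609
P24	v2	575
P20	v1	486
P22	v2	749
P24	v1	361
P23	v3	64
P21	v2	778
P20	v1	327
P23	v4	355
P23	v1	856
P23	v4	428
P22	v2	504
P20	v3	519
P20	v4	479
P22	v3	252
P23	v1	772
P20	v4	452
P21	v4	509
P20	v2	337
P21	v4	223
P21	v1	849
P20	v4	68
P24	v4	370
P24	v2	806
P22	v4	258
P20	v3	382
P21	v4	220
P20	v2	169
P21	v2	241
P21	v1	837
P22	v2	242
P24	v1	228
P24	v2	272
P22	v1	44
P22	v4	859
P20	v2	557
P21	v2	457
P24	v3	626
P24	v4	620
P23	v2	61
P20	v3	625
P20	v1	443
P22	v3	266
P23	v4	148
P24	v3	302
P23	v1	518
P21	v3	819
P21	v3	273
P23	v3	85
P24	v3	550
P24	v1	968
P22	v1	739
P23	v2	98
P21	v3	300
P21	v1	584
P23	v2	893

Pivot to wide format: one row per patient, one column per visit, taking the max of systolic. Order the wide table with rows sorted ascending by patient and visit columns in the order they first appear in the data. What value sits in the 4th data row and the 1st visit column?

856

With rows sorted ascending by patient, row 4 is patient=P23. visit columns in first-appearance order: v1, v3, v4, v2; column 1 is v1.
Long rows with patient=P23, visit=v1: max(856, 772, 518) = 856.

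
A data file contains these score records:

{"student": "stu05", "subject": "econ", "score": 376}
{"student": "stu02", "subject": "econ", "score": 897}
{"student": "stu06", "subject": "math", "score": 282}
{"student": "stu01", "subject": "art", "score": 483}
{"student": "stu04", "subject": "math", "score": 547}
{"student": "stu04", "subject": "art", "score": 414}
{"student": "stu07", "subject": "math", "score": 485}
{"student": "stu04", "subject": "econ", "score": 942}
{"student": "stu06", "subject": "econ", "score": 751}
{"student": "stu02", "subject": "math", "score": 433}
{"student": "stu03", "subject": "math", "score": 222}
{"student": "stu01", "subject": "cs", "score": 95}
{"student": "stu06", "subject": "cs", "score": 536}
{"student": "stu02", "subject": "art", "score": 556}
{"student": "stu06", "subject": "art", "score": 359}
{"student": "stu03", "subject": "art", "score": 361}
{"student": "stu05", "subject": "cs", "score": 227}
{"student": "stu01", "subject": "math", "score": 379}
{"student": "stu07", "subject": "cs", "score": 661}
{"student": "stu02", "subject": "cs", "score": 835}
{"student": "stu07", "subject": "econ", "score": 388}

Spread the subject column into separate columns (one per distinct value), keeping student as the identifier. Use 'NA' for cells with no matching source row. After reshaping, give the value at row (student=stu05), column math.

No long-format row has student=stu05 and subject=math, so the cell is NA.

NA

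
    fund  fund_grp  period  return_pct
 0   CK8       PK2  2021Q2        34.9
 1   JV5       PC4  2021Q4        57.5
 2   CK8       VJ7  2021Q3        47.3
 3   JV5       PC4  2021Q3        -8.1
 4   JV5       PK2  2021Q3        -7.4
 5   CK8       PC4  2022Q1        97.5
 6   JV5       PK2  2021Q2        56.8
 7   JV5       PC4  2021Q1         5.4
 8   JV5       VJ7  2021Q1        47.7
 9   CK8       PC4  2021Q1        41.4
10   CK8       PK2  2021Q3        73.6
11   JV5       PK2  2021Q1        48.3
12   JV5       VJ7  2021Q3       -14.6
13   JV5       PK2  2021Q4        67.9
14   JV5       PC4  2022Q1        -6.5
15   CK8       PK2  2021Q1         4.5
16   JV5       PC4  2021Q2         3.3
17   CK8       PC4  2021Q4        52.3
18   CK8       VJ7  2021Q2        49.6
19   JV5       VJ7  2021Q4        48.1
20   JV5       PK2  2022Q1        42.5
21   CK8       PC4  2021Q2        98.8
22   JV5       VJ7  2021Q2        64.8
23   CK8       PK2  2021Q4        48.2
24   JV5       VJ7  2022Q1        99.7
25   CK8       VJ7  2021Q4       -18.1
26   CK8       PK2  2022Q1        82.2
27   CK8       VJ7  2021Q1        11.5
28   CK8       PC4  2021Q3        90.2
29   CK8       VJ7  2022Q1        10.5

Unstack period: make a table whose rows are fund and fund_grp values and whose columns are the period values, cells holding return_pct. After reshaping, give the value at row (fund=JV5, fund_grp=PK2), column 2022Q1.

42.5

Wide layout: rows indexed by fund and fund_grp, columns are the 5 distinct period values (2021Q2, 2021Q4, 2021Q3, 2022Q1, 2021Q1).
Cell (fund=JV5, fund_grp=PK2, period=2022Q1) draws from the long row where fund=JV5, fund_grp=PK2 and period=2022Q1, which has return_pct=42.5.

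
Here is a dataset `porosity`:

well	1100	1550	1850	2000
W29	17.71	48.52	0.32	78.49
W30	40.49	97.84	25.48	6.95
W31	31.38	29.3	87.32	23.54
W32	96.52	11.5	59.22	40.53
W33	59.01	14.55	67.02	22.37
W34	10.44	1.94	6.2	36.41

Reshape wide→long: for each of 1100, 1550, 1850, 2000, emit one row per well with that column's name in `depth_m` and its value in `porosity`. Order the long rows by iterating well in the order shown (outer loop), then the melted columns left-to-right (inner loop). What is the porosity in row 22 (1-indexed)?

24 rows total (6 × 4). Row 22: index ⌊(22-1)/4⌋ = 5 into well → W34; (22-1) mod 4 = 1 into the melted columns → 1550.
So row 22 is (W34, 1550, 1.94); porosity = 1.94.

1.94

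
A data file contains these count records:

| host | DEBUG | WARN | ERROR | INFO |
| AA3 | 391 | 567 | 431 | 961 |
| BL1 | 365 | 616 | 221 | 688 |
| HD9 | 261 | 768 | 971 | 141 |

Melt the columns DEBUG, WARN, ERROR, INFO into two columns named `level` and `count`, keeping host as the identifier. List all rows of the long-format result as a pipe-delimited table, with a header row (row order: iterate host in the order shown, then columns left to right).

| host | level | count |
| AA3 | DEBUG | 391 |
| AA3 | WARN | 567 |
| AA3 | ERROR | 431 |
| AA3 | INFO | 961 |
| BL1 | DEBUG | 365 |
| BL1 | WARN | 616 |
| BL1 | ERROR | 221 |
| BL1 | INFO | 688 |
| HD9 | DEBUG | 261 |
| HD9 | WARN | 768 |
| HD9 | ERROR | 971 |
| HD9 | INFO | 141 |

Each (host, column) pair becomes one row: 3 × 4 = 12 rows.
For example, (AA3, DEBUG) → count=391.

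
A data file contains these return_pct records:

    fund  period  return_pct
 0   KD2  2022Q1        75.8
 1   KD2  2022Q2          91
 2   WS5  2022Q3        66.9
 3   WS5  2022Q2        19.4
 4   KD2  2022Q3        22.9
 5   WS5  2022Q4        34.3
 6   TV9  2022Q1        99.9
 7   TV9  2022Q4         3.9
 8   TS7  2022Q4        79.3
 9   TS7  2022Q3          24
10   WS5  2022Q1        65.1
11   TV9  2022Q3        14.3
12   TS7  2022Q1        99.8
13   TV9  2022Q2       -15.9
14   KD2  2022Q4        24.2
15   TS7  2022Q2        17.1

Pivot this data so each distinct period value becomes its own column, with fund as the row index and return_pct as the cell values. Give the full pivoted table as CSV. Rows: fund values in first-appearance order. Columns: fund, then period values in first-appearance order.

fund,2022Q1,2022Q2,2022Q3,2022Q4
KD2,75.8,91,22.9,24.2
WS5,65.1,19.4,66.9,34.3
TV9,99.9,-15.9,14.3,3.9
TS7,99.8,17.1,24,79.3

Columns: fund plus the 4 distinct period values (2022Q1, 2022Q2, 2022Q3, 2022Q4).
For example, row KD2 column 2022Q1 takes return_pct=75.8 from the long row (KD2, 2022Q1).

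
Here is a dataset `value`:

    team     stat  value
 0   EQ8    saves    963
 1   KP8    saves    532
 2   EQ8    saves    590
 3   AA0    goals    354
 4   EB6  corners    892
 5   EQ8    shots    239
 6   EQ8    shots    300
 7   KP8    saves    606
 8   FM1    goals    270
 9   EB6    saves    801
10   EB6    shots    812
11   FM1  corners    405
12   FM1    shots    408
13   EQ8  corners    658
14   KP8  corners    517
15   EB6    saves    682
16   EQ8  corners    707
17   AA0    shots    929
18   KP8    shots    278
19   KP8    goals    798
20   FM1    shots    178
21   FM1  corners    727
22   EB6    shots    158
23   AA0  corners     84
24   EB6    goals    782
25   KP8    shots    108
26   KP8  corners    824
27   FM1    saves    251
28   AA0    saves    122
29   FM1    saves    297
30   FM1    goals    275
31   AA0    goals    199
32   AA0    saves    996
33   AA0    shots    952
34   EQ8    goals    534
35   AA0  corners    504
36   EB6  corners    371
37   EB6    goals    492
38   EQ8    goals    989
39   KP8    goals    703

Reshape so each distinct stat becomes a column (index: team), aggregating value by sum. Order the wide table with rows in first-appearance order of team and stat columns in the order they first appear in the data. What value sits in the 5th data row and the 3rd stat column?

With rows in first-appearance order of team, row 5 is team=FM1. stat columns in first-appearance order: saves, goals, corners, shots; column 3 is corners.
Long rows with team=FM1, stat=corners: 405 + 727 = 1132.

1132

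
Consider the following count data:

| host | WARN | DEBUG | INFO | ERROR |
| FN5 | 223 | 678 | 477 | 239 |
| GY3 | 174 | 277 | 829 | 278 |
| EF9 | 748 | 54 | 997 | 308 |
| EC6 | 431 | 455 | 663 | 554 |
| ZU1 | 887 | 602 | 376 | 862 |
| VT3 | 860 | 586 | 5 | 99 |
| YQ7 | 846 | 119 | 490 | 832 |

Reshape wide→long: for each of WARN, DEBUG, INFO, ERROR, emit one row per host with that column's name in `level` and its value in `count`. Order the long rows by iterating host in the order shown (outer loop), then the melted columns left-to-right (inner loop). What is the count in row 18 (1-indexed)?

28 rows total (7 × 4). Row 18: index ⌊(18-1)/4⌋ = 4 into host → ZU1; (18-1) mod 4 = 1 into the melted columns → DEBUG.
So row 18 is (ZU1, DEBUG, 602); count = 602.

602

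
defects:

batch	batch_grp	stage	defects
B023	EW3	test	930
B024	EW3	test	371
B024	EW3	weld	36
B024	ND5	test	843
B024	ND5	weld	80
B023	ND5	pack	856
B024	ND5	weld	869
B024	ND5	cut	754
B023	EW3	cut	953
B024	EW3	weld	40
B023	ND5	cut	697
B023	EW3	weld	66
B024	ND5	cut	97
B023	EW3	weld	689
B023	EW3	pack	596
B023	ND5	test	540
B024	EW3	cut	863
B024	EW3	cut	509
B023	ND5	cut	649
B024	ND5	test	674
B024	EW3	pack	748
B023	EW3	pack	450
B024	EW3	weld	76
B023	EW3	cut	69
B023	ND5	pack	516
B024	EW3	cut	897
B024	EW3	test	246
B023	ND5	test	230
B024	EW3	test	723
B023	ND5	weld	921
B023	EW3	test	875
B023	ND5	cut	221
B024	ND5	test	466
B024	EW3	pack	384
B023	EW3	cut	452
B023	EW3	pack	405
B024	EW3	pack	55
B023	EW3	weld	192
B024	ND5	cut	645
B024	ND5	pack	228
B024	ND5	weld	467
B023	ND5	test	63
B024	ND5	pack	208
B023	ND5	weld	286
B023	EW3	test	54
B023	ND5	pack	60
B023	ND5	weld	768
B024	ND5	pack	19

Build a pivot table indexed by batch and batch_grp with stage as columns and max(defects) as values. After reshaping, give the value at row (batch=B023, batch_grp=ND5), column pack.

856

Rows with batch=B023, batch_grp=ND5 and stage=pack: defects values are 856, 516, 60.
max(856, 516, 60) = 856.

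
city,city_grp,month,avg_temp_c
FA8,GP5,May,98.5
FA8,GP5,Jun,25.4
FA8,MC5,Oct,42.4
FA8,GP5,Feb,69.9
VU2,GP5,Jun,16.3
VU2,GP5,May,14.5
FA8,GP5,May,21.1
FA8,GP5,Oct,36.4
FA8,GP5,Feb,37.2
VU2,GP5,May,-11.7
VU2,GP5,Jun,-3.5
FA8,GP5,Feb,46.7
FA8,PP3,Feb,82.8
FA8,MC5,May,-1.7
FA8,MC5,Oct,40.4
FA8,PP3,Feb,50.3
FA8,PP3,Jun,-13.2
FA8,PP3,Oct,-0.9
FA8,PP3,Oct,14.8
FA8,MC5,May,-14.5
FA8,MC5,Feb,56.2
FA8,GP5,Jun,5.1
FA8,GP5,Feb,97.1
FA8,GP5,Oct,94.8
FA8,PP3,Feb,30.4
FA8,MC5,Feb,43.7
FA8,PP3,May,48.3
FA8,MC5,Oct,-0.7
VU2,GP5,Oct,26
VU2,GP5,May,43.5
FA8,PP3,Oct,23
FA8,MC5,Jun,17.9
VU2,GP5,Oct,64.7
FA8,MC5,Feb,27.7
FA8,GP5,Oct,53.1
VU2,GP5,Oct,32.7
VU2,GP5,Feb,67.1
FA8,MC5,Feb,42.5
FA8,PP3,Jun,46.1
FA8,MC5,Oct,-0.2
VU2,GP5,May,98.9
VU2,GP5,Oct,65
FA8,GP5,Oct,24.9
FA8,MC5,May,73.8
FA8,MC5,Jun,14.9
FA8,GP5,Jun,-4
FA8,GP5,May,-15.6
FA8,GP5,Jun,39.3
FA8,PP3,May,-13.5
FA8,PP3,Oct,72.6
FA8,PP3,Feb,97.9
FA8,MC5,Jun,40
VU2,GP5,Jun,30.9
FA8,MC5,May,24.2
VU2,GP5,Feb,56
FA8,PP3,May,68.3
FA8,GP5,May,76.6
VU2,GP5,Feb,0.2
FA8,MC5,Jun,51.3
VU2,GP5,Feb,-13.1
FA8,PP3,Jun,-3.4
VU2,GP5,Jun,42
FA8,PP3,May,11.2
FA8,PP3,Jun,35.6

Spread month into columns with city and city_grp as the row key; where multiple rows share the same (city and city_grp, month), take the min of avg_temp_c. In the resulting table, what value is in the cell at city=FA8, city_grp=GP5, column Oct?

Rows with city=FA8, city_grp=GP5 and month=Oct: avg_temp_c values are 36.4, 94.8, 53.1, 24.9.
min(36.4, 94.8, 53.1, 24.9) = 24.9.

24.9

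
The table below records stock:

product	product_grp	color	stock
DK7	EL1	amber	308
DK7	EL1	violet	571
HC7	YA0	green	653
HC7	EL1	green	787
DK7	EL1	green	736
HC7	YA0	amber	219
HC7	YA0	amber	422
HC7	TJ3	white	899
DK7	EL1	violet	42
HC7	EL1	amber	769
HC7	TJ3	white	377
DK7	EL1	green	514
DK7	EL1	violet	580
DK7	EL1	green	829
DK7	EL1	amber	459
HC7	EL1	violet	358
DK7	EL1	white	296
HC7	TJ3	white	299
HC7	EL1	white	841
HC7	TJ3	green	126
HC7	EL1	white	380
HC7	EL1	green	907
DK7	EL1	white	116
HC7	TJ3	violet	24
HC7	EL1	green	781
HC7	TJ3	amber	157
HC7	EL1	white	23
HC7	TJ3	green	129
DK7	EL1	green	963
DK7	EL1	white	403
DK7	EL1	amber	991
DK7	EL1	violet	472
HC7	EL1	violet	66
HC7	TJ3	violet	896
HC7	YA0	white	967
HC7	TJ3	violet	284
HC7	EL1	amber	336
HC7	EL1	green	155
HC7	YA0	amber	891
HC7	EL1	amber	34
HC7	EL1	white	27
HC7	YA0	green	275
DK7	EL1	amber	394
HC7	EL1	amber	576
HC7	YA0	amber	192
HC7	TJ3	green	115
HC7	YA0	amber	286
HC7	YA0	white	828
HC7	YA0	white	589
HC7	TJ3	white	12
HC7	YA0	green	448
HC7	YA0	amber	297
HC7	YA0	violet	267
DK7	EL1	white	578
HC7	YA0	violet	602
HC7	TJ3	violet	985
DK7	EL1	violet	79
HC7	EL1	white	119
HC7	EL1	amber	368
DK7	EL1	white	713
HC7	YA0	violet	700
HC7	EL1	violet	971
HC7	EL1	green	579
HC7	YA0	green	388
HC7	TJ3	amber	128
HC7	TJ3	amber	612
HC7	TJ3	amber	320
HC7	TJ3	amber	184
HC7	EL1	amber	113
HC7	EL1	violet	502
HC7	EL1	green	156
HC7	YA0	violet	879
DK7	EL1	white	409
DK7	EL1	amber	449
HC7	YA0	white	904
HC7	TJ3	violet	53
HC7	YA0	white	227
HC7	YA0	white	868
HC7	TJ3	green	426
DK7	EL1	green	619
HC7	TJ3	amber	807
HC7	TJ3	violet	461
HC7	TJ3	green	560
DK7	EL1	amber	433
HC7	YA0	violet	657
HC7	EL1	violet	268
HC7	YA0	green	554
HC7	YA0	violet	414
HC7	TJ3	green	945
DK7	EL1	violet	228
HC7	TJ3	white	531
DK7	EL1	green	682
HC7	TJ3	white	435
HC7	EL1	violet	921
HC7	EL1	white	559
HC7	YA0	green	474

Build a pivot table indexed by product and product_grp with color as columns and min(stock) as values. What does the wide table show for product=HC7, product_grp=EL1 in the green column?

Rows with product=HC7, product_grp=EL1 and color=green: stock values are 787, 907, 781, 155, 579, 156.
min(787, 907, 781, 155, 579, 156) = 155.

155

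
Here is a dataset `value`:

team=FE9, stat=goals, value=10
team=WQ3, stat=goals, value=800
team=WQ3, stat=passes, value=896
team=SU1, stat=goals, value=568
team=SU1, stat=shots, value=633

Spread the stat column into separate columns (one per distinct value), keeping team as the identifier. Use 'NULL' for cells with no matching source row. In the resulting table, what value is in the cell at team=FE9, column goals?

The long row with team=FE9, stat=goals has value=10.

10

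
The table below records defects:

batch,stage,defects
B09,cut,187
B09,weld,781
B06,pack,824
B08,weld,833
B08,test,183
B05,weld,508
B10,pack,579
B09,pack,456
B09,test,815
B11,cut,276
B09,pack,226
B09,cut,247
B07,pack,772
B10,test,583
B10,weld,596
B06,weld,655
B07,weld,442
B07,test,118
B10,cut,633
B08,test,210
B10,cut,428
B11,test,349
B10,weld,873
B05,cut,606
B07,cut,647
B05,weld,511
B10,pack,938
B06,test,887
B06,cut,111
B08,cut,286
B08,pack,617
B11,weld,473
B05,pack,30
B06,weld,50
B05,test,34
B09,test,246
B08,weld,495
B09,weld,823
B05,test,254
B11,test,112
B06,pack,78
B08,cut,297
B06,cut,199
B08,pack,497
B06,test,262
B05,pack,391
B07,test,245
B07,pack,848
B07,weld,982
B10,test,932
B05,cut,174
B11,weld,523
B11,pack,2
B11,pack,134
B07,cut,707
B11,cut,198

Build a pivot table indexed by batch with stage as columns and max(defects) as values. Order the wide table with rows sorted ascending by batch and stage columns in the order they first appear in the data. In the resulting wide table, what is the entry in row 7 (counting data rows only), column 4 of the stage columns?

349

With rows sorted ascending by batch, row 7 is batch=B11. stage columns in first-appearance order: cut, weld, pack, test; column 4 is test.
Long rows with batch=B11, stage=test: max(349, 112) = 349.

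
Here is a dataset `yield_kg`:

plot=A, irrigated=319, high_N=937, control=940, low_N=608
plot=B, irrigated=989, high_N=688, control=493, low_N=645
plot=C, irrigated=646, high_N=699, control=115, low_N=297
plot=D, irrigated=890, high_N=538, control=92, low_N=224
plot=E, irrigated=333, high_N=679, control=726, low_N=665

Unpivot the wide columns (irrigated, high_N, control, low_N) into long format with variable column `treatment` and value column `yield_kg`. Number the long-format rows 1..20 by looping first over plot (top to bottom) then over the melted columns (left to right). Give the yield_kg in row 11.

115

20 rows total (5 × 4). Row 11: index ⌊(11-1)/4⌋ = 2 into plot → C; (11-1) mod 4 = 2 into the melted columns → control.
So row 11 is (C, control, 115); yield_kg = 115.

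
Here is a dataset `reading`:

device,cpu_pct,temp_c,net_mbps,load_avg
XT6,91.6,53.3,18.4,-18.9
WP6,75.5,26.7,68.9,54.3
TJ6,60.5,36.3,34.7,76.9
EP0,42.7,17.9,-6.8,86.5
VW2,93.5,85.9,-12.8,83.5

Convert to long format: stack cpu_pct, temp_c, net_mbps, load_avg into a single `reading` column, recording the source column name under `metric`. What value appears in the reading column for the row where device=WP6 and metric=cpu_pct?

75.5

Unpivoting turns each (device, wide-column) pair into one long row.
The wide cell at row WP6, column cpu_pct holds 75.5, so the long row (WP6, cpu_pct) has reading=75.5.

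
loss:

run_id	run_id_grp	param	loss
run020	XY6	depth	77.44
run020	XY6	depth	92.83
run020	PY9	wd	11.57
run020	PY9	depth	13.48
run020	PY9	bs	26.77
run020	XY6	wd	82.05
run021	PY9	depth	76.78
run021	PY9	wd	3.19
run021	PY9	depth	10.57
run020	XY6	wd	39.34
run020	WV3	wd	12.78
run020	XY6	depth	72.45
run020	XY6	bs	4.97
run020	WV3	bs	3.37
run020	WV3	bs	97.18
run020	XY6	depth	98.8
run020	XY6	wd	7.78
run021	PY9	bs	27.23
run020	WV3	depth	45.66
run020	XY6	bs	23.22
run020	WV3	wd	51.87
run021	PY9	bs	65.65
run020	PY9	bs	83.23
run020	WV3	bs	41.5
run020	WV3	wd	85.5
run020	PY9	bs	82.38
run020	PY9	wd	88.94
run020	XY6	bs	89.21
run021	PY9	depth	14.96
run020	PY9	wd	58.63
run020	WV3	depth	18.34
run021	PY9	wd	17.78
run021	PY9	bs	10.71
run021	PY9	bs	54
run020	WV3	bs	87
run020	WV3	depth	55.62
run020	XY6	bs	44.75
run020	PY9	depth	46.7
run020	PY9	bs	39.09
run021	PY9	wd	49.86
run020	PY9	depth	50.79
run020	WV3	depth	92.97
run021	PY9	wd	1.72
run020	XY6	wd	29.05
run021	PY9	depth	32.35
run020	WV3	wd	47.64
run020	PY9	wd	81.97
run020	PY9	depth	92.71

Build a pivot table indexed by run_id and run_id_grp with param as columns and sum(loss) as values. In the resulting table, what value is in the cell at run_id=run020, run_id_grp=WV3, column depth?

Rows with run_id=run020, run_id_grp=WV3 and param=depth: loss values are 45.66, 18.34, 55.62, 92.97.
45.66 + 18.34 + 55.62 + 92.97 = 212.59.

212.59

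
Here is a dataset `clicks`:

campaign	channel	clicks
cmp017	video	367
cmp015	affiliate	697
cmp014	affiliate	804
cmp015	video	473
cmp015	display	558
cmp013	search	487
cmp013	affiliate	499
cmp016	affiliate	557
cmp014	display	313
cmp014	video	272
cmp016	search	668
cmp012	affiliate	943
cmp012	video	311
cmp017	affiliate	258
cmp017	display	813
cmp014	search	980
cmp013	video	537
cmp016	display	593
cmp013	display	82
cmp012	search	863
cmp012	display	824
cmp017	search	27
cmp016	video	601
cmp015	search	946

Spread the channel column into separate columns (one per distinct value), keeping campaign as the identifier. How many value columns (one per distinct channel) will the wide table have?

4

4 distinct channel values: video, display, affiliate, search.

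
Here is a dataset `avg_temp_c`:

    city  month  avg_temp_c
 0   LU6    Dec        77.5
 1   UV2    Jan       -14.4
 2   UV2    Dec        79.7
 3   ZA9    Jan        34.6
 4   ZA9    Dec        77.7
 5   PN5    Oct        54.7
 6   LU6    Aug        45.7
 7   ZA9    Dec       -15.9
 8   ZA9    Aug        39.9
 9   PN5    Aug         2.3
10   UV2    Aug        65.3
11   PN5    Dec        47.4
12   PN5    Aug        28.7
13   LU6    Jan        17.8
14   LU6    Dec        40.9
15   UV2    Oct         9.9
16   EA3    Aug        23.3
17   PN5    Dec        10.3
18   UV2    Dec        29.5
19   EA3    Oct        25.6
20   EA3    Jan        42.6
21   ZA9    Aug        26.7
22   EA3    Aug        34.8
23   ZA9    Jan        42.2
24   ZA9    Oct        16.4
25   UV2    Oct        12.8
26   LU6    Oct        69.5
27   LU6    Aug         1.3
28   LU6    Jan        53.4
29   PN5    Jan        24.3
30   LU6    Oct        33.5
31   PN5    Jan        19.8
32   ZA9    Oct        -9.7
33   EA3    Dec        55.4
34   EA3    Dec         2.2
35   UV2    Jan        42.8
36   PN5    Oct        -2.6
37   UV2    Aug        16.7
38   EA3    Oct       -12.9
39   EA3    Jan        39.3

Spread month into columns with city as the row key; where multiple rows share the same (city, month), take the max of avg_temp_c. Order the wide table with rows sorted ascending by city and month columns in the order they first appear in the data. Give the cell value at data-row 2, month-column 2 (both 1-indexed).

53.4

With rows sorted ascending by city, row 2 is city=LU6. month columns in first-appearance order: Dec, Jan, Oct, Aug; column 2 is Jan.
Long rows with city=LU6, month=Jan: max(17.8, 53.4) = 53.4.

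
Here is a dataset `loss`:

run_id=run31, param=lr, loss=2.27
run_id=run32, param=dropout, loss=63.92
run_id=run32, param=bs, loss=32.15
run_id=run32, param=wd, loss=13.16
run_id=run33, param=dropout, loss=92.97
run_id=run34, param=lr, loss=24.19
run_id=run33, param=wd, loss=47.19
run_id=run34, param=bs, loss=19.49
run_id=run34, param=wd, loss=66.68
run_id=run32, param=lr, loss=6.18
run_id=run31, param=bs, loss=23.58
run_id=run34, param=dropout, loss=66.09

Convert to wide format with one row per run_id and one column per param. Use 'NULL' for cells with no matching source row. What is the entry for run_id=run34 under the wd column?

The long row with run_id=run34, param=wd has loss=66.68.

66.68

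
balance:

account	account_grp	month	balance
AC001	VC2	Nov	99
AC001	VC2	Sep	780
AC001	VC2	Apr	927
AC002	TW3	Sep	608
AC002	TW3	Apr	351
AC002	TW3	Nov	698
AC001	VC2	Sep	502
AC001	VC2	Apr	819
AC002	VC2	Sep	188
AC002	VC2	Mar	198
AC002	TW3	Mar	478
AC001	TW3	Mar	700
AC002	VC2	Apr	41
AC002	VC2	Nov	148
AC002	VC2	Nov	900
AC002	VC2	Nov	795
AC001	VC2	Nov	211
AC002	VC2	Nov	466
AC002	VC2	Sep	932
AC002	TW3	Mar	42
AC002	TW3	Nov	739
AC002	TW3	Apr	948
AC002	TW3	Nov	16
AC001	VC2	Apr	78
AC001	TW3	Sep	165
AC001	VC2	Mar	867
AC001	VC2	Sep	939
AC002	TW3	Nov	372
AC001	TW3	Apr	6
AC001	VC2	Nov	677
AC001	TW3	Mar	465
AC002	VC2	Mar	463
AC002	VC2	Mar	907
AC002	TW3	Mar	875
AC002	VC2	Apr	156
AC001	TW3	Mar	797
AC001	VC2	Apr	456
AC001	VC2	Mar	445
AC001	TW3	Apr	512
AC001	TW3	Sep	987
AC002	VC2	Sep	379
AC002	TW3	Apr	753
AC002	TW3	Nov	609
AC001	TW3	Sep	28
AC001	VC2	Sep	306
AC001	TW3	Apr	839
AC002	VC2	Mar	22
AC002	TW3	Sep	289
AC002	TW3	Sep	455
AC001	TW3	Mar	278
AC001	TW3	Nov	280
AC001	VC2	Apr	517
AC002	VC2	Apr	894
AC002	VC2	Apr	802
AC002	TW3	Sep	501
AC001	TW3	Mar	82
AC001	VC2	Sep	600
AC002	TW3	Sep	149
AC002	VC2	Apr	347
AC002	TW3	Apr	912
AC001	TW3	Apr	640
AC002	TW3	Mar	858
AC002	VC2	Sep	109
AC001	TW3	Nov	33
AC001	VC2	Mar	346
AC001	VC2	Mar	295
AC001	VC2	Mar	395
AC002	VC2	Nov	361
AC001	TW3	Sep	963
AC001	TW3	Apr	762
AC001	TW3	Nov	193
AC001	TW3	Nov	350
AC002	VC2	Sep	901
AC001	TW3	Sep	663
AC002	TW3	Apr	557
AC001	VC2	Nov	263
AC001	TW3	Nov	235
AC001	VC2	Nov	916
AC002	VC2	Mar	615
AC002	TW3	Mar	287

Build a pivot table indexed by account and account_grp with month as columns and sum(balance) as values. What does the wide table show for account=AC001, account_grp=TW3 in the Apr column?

Rows with account=AC001, account_grp=TW3 and month=Apr: balance values are 6, 512, 839, 640, 762.
6 + 512 + 839 + 640 + 762 = 2759.

2759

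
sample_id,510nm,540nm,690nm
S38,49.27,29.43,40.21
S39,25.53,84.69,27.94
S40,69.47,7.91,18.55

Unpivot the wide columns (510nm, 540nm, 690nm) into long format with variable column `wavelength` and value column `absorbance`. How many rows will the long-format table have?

3 sample_id values × 3 melted columns = 9 rows.

9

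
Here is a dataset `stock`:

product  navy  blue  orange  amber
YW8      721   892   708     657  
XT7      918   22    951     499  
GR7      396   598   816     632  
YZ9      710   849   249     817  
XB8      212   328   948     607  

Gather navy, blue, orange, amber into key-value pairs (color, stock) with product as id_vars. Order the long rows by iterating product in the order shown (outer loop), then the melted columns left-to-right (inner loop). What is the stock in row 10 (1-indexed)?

20 rows total (5 × 4). Row 10: index ⌊(10-1)/4⌋ = 2 into product → GR7; (10-1) mod 4 = 1 into the melted columns → blue.
So row 10 is (GR7, blue, 598); stock = 598.

598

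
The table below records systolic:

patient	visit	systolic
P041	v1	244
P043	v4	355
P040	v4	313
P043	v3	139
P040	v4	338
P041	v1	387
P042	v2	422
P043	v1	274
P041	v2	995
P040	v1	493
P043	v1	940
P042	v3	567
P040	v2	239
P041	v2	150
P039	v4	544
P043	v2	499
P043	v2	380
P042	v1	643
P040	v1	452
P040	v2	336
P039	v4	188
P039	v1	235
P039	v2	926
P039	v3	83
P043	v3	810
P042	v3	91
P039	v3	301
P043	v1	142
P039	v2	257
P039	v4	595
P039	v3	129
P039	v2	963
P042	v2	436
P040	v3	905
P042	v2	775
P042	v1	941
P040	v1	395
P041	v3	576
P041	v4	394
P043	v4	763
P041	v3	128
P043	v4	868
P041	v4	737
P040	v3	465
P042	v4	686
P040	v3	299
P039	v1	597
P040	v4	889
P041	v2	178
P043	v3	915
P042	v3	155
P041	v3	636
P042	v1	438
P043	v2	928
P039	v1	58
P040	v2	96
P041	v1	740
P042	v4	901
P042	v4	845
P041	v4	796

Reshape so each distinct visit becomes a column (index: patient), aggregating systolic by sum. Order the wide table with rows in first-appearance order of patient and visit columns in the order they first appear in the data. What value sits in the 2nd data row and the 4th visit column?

1807

With rows in first-appearance order of patient, row 2 is patient=P043. visit columns in first-appearance order: v1, v4, v3, v2; column 4 is v2.
Long rows with patient=P043, visit=v2: 499 + 380 + 928 = 1807.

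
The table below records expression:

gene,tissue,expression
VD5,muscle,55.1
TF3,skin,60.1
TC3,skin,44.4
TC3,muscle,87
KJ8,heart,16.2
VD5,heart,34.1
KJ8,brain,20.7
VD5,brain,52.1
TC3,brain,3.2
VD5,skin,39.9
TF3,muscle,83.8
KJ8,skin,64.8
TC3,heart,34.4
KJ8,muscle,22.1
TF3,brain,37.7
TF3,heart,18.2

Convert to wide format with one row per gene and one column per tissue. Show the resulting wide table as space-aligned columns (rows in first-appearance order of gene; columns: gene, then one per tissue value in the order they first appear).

gene  muscle  skin  heart  brain
VD5   55.1    39.9  34.1   52.1 
TF3   83.8    60.1  18.2   37.7 
TC3   87      44.4  34.4   3.2  
KJ8   22.1    64.8  16.2   20.7 

Columns: gene plus the 4 distinct tissue values (muscle, skin, heart, brain).
For example, row VD5 column muscle takes expression=55.1 from the long row (VD5, muscle).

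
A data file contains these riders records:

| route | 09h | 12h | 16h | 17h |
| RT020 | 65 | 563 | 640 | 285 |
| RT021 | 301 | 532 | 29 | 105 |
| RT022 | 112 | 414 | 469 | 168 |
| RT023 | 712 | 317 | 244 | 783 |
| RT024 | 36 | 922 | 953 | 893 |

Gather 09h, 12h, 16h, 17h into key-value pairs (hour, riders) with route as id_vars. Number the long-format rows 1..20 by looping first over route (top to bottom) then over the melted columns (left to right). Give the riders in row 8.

105

20 rows total (5 × 4). Row 8: index ⌊(8-1)/4⌋ = 1 into route → RT021; (8-1) mod 4 = 3 into the melted columns → 17h.
So row 8 is (RT021, 17h, 105); riders = 105.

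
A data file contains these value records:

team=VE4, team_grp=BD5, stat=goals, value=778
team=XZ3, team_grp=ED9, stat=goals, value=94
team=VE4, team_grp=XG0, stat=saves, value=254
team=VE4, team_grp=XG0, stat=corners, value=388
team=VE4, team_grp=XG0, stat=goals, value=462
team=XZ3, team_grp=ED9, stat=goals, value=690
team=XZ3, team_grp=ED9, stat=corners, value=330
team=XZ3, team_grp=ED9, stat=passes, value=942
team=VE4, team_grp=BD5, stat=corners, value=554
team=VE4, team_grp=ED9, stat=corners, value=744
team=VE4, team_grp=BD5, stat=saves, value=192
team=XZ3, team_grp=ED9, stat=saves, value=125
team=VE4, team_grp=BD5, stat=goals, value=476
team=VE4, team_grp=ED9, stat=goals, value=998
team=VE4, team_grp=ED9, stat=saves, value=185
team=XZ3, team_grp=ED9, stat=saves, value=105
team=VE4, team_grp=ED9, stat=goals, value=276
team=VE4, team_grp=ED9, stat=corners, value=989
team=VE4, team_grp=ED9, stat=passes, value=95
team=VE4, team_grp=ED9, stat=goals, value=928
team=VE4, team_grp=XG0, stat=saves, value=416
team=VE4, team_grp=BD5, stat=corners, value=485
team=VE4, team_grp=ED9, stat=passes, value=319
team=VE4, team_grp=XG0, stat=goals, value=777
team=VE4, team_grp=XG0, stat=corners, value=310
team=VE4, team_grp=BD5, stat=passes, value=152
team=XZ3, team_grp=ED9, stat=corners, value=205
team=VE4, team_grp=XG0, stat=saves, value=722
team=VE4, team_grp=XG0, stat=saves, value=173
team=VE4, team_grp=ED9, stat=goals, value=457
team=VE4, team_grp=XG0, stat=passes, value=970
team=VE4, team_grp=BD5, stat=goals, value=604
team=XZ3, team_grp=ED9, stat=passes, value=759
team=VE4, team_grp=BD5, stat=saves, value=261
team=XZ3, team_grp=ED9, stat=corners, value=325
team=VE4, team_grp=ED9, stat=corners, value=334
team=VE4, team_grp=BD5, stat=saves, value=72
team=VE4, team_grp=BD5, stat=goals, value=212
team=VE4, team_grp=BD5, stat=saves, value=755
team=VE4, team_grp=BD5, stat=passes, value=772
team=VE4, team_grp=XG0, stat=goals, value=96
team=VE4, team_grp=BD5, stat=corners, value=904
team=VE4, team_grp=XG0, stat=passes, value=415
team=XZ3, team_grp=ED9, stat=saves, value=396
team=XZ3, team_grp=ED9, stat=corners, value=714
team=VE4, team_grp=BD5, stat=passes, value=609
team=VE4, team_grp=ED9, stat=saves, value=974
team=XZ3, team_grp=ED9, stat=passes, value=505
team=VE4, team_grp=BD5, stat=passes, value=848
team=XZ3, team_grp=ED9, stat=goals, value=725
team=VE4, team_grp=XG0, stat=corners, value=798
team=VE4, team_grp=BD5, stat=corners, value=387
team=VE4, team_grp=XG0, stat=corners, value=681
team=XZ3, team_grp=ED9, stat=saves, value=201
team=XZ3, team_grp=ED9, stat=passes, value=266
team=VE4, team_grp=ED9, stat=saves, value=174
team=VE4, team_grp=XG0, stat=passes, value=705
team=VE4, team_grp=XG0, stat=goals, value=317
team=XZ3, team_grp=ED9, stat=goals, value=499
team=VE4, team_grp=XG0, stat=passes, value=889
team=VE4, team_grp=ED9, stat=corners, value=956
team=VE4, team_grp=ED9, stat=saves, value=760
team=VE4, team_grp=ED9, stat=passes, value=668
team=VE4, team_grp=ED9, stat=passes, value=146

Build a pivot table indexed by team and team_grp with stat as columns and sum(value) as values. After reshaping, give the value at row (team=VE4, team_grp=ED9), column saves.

Rows with team=VE4, team_grp=ED9 and stat=saves: value values are 185, 974, 174, 760.
185 + 974 + 174 + 760 = 2093.

2093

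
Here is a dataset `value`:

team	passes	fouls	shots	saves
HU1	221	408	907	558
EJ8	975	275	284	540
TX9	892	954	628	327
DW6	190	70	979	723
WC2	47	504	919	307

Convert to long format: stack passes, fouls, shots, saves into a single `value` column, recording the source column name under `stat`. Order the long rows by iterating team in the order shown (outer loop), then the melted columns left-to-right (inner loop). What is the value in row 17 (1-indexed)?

20 rows total (5 × 4). Row 17: index ⌊(17-1)/4⌋ = 4 into team → WC2; (17-1) mod 4 = 0 into the melted columns → passes.
So row 17 is (WC2, passes, 47); value = 47.

47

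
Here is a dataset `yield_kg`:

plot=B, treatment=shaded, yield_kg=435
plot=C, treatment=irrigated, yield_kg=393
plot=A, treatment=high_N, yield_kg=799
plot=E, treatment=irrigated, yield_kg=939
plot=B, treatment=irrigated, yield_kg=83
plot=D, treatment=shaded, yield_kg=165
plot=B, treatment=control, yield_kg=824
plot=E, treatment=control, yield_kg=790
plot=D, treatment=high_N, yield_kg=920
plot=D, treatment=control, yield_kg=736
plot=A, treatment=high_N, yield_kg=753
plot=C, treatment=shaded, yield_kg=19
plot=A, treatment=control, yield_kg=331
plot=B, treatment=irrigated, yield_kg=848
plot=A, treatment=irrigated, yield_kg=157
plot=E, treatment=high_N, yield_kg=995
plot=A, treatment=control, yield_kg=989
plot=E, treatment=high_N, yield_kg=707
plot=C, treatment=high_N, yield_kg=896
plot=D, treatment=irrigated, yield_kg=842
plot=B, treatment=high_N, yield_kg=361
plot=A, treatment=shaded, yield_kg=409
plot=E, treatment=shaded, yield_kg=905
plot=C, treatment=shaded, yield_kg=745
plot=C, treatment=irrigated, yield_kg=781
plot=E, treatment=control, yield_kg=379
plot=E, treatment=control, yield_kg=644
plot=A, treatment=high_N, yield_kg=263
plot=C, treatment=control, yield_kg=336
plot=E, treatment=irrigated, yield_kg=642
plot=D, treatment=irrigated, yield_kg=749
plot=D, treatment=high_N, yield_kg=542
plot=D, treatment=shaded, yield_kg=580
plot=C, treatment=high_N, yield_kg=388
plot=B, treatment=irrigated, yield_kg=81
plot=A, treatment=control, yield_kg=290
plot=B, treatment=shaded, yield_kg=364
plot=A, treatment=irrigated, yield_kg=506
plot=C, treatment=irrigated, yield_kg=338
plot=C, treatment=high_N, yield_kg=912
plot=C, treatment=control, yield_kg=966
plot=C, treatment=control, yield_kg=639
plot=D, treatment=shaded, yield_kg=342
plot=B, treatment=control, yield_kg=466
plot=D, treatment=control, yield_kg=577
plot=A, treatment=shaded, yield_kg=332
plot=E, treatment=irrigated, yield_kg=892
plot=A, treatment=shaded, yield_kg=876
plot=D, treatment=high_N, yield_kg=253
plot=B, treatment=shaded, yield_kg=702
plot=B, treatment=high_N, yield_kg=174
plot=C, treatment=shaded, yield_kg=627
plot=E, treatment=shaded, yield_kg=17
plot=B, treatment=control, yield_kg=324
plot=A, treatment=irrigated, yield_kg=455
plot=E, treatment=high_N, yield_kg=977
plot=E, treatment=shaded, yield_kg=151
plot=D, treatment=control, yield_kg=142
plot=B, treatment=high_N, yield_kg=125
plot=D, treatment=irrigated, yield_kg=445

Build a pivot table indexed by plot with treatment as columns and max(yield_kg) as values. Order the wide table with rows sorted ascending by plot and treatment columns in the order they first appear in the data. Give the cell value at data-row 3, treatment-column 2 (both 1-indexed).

With rows sorted ascending by plot, row 3 is plot=C. treatment columns in first-appearance order: shaded, irrigated, high_N, control; column 2 is irrigated.
Long rows with plot=C, treatment=irrigated: max(393, 781, 338) = 781.

781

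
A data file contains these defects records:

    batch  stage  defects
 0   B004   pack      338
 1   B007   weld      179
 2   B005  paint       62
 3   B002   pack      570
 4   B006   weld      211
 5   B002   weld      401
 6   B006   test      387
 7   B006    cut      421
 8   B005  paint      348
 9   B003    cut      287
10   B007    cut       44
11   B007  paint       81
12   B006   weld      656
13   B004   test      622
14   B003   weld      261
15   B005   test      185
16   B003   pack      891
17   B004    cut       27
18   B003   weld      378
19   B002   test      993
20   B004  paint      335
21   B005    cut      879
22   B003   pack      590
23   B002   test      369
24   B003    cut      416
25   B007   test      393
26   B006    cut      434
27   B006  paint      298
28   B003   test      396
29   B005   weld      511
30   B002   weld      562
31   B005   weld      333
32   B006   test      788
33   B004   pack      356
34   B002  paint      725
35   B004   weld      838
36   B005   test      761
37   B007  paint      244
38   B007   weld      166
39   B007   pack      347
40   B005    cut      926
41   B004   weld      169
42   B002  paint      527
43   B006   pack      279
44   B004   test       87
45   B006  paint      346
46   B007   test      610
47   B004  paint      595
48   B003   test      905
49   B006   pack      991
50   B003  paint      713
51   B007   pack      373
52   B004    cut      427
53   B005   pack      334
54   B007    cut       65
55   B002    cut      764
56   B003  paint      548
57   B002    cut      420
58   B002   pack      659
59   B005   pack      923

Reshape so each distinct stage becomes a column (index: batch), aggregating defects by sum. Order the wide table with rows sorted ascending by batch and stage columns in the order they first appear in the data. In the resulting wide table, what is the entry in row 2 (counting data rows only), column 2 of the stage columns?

With rows sorted ascending by batch, row 2 is batch=B003. stage columns in first-appearance order: pack, weld, paint, test, cut; column 2 is weld.
Long rows with batch=B003, stage=weld: 261 + 378 = 639.

639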